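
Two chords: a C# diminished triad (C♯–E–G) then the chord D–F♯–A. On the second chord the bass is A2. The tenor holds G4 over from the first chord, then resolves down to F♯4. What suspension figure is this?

At the second chord the bass is A2. The suspended G4 lies a seventh above the bass; after resolving down by step to F♯4, the interval above the bass becomes a sixth.
Suspension figures are named by those two intervals: 7–6.

7–6 suspension.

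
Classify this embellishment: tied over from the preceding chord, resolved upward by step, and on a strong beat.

Approach: by preparation — the pitch is first a chord tone, then held (tied or repeated) while the harmony changes under it. Departure: up by step. Metric position: strong.
A prepared dissonance that resolves upward by step — a retardation. (The same figure resolving downward would be a suspension.)

Retardation.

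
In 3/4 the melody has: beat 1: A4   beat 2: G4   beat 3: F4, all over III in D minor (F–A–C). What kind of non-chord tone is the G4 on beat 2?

The harmony at that moment is F major triad (F, A, C); G4 is not a chord tone.
It is approached by step down from A4 and left by step down to F4.
Step in, step out in the same direction — a passing tone.

Passing tone.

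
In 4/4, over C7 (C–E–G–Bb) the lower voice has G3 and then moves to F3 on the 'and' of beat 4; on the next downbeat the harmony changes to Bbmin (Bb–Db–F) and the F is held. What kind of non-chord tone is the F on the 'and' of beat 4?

The harmony at that moment is C dominant seventh chord (C, E, G, Bb); F3 is not a chord tone.
It is approached by step down from G3 and then sustained as the same pitch into the next harmony.
Arriving early and becoming a chord tone when the harmony changes — an anticipation.

Anticipation.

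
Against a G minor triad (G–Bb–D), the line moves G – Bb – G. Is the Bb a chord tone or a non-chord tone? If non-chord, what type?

Chord tone (the third of G minor triad).

G minor triad contains G, Bb, D; Bb is the third, so it is a chord tone.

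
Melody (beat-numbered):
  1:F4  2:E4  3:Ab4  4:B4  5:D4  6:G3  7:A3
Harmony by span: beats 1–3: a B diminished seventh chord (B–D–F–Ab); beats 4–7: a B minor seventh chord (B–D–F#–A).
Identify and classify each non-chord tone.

E4 (beat 2) — escape tone; G3 (beat 6) — appoggiatura.

The harmony at that moment is B diminished seventh chord (B, D, F, Ab); E4 is not a chord tone.
It is approached by step down from F4 and left by leap up to Ab4.
Step in, leap out — an escape tone.
The harmony at that moment is B minor seventh chord (B, D, F#, A); G3 is not a chord tone.
It is approached by leap down from D4 and left by step up to A3.
Leap in, step out — an appoggiatura.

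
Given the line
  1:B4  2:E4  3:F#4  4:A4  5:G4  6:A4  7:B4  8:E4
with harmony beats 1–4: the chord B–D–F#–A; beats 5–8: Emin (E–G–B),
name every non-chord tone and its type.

E4 (beat 2) — appoggiatura; A4 (beat 6) — passing tone.

The harmony at that moment is B minor seventh chord (B, D, F#, A); E4 is not a chord tone.
It is approached by leap down from B4 and left by step up to F#4.
Leap in, step out — an appoggiatura.
The harmony at that moment is E minor triad (E, G, B); A4 is not a chord tone.
It is approached by step up from G4 and left by step up to B4.
Step in, step out in the same direction — a passing tone.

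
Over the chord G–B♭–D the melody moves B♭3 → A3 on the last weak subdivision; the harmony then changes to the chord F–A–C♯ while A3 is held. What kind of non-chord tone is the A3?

A3 is an anticipation.

The harmony at that moment is G minor triad (G, B♭, D); A3 is not a chord tone.
It is approached by step down from B♭3 and then sustained as the same pitch into the next harmony.
Arriving early and becoming a chord tone when the harmony changes — an anticipation.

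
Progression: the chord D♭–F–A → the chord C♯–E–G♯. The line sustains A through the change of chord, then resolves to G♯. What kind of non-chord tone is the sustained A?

The harmony at that moment is C♯ minor triad (C♯, E, G♯); A is not a chord tone.
It is held over (the same pitch as the preceding A) and left by step down to G♯.
Held over from the previous chord and resolving down by step — a suspension.

A is a suspension.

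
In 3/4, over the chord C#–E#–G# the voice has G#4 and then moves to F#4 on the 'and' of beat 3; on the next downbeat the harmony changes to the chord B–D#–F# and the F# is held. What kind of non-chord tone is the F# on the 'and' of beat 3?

The harmony at that moment is C# major triad (C#, E#, G#); F#4 is not a chord tone.
It is approached by step down from G#4 and then sustained as the same pitch into the next harmony.
Arriving early and becoming a chord tone when the harmony changes — an anticipation.

Anticipation.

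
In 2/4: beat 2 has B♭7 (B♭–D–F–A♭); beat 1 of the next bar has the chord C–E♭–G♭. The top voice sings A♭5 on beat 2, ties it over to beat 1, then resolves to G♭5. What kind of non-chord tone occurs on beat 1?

Suspension.

The harmony at that moment is C diminished triad (C, E♭, G♭); A♭5 is not a chord tone.
It is held over (the same pitch as the preceding A♭5) and left by step down to G♭5.
Held over from the previous chord and resolving down by step — a suspension.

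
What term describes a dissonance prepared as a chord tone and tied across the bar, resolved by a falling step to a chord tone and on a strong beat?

Suspension.

Approach: by preparation — the pitch is first a chord tone, then held (tied or repeated) while the harmony changes under it. Departure: down by step. Metric position: strong.
A prepared dissonance that resolves downward by step — a suspension. (The same figure resolving upward would be a retardation.)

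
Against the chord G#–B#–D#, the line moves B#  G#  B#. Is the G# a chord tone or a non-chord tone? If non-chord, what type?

Chord tone (the root of G# major triad).

G# major triad contains G#, B#, D#; G# is the root, so it is a chord tone.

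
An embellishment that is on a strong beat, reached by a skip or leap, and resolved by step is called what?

Appoggiatura.

Approach: by leap. Departure: by step. Metric position: strong.
Leap in, step out, in a metrically strong position — an appoggiatura. (It is the mirror image of the escape tone, which steps in and leaps out from a weak position.)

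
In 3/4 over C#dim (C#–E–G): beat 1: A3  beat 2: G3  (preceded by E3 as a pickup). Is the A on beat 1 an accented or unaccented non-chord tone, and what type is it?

Accented appoggiatura.

The harmony at that moment is C# diminished triad (C#, E, G); A3 is not a chord tone.
It is approached by leap up from E3 and left by step down to G3.
Leap in, step out — an appoggiatura.
It falls on the downbeat, so it is accented.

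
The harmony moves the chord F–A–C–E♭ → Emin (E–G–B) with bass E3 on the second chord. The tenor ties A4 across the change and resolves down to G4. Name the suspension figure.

4–3 suspension.

At the second chord the bass is E3. The suspended A4 lies a fourth above the bass; after resolving down by step to G4, the interval above the bass becomes a third.
Suspension figures are named by those two intervals: 4–3.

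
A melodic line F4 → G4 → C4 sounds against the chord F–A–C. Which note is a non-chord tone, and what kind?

The harmony at that moment is F major triad (F, A, C); G4 is not a chord tone.
It is approached by step up from F4 and left by leap down to C4.
Step in, leap out — an escape tone.

G4 is an escape tone.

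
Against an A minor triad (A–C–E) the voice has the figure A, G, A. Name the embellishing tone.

The harmony at that moment is A minor triad (A, C, E); G is not a chord tone.
It is approached by step down from A and left by step up to A.
Step away and step back to the same note — a neighbor tone (lower neighbor).

G is a neighbor tone.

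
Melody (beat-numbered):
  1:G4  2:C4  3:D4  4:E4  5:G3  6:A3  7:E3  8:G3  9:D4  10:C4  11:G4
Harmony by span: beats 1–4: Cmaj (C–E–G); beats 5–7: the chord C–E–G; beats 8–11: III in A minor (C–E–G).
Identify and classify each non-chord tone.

D4 (beat 3) — passing tone; A3 (beat 6) — escape tone; D4 (beat 9) — appoggiatura.

The harmony at that moment is C major triad (C, E, G); D4 is not a chord tone.
It is approached by step up from C4 and left by step up to E4.
Step in, step out in the same direction — a passing tone.
The harmony at that moment is C major triad (C, E, G); A3 is not a chord tone.
It is approached by step up from G3 and left by leap down to E3.
Step in, leap out — an escape tone.
The harmony at that moment is C major triad (C, E, G); D4 is not a chord tone.
It is approached by leap up from G3 and left by step down to C4.
Leap in, step out — an appoggiatura.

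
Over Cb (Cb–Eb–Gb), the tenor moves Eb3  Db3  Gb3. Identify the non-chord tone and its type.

Db3 is an escape tone.

The harmony at that moment is Cb major triad (Cb, Eb, Gb); Db3 is not a chord tone.
It is approached by step down from Eb3 and left by leap up to Gb3.
Step in, leap out — an escape tone.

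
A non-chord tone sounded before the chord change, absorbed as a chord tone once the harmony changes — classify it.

Anticipation.

Approach: ahead of the chord change (typically by step), so it is dissonant against the current harmony. Departure: none — the same pitch is restated or held and is a chord tone of the new harmony.
Dissonant first, consonant once the harmony catches up: the note simply arrives early — an anticipation. (The reverse timing, consonant first and dissonant after the change, would be a suspension or retardation.)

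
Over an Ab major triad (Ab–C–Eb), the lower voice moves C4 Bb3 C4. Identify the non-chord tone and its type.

The harmony at that moment is Ab major triad (Ab, C, Eb); Bb3 is not a chord tone.
It is approached by step down from C4 and left by step up to C4.
Step away and step back to the same note — a neighbor tone (lower neighbor).

Bb3 is a neighbor tone.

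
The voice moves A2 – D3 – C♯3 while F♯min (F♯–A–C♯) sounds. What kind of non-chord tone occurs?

D3 is an appoggiatura.

The harmony at that moment is F♯ minor triad (F♯, A, C♯); D3 is not a chord tone.
It is approached by leap up from A2 and left by step down to C♯3.
Leap in, step out — an appoggiatura.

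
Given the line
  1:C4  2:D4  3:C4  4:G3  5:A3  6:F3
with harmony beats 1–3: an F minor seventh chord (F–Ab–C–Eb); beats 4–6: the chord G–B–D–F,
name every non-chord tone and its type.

D4 (beat 2) — neighbor tone; A3 (beat 5) — escape tone.

The harmony at that moment is F minor seventh chord (F, Ab, C, Eb); D4 is not a chord tone.
It is approached by step up from C4 and left by step down to C4.
Step away and step back to the same note — a neighbor tone (upper neighbor).
The harmony at that moment is G dominant seventh chord (G, B, D, F); A3 is not a chord tone.
It is approached by step up from G3 and left by leap down to F3.
Step in, leap out — an escape tone.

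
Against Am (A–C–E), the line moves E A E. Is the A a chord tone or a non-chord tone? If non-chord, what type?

A minor triad contains A, C, E; A is the root, so it is a chord tone.

Chord tone (the root of A minor triad).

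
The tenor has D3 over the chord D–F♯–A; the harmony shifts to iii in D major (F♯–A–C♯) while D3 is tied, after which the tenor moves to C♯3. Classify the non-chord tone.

The harmony at that moment is F♯ minor triad (F♯, A, C♯); D3 is not a chord tone.
It is held over (the same pitch as the preceding D3) and left by step down to C♯3.
Held over from the previous chord and resolving down by step — a suspension.

D3 is a suspension.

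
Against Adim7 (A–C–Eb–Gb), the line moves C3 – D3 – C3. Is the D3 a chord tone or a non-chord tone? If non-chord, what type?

Non-chord tone — a neighbor tone.

The harmony at that moment is A diminished seventh chord (A, C, Eb, Gb); D3 is not a chord tone.
It is approached by step up from C3 and left by step down to C3.
Step away and step back to the same note — a neighbor tone (upper neighbor).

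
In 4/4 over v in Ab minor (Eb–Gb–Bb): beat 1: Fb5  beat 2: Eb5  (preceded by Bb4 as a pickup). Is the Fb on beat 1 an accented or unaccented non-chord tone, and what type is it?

The harmony at that moment is Eb minor triad (Eb, Gb, Bb); Fb5 is not a chord tone.
It is approached by leap up from Bb4 and left by step down to Eb5.
Leap in, step out — an appoggiatura.
It falls on the downbeat, so it is accented.

Accented appoggiatura.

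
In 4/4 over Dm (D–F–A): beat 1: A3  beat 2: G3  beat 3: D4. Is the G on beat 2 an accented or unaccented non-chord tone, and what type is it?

Unaccented escape tone.

The harmony at that moment is D minor triad (D, F, A); G3 is not a chord tone.
It is approached by step down from A3 and left by leap up to D4.
Step in, leap out — an escape tone.
It falls on a weak beat, so it is unaccented.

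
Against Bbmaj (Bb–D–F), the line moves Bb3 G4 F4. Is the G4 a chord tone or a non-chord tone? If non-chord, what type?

The harmony at that moment is Bb major triad (Bb, D, F); G4 is not a chord tone.
It is approached by leap up from Bb3 and left by step down to F4.
Leap in, step out — an appoggiatura.

Non-chord tone — an appoggiatura.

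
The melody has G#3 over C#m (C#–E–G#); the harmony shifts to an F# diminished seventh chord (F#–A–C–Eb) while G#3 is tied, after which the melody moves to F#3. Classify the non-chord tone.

The harmony at that moment is F# diminished seventh chord (F#, A, C, Eb); G#3 is not a chord tone.
It is held over (the same pitch as the preceding G#3) and left by step down to F#3.
Held over from the previous chord and resolving down by step — a suspension.

G#3 is a suspension.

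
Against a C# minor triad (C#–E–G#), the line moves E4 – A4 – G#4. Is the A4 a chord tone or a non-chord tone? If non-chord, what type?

The harmony at that moment is C# minor triad (C#, E, G#); A4 is not a chord tone.
It is approached by leap up from E4 and left by step down to G#4.
Leap in, step out — an appoggiatura.

Non-chord tone — an appoggiatura.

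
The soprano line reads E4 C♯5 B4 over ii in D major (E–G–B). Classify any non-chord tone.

The harmony at that moment is E minor triad (E, G, B); C♯5 is not a chord tone.
It is approached by leap up from E4 and left by step down to B4.
Leap in, step out — an appoggiatura.

C♯5 is an appoggiatura.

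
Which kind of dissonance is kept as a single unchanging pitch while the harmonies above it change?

Approach: none. Departure: none — a single pitch is sustained while the chords change around it, passing through harmonies that do not contain it.
No melodic motion at all; the dissonance is created entirely by the moving harmonies against the stationary note — a pedal tone (pedal point).

Pedal tone.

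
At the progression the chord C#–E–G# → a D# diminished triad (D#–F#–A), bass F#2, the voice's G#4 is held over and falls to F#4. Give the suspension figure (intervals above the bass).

At the second chord the bass is F#2. The suspended G#4 lies a ninth above the bass; after resolving down by step to F#4, the interval above the bass becomes an octave.
Suspension figures are named by those two intervals: 9–8.

9–8 suspension.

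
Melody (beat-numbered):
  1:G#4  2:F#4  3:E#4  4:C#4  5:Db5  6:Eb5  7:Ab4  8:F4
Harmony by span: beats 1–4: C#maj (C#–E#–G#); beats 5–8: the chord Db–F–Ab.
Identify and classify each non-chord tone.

F#4 (beat 2) — passing tone; Eb5 (beat 6) — escape tone.

The harmony at that moment is C# major triad (C#, E#, G#); F#4 is not a chord tone.
It is approached by step down from G#4 and left by step down to E#4.
Step in, step out in the same direction — a passing tone.
The harmony at that moment is Db major triad (Db, F, Ab); Eb5 is not a chord tone.
It is approached by step up from Db5 and left by leap down to Ab4.
Step in, leap out — an escape tone.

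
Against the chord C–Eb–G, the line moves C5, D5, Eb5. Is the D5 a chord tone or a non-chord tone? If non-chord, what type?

Non-chord tone — a passing tone.

The harmony at that moment is C minor triad (C, Eb, G); D5 is not a chord tone.
It is approached by step up from C5 and left by step up to Eb5.
Step in, step out in the same direction — a passing tone.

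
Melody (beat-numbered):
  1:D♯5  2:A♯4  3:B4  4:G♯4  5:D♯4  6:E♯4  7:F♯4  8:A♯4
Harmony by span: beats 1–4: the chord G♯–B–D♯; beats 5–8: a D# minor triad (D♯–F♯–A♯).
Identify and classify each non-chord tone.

A♯4 (beat 2) — appoggiatura; E♯4 (beat 6) — passing tone.

The harmony at that moment is G♯ minor triad (G♯, B, D♯); A♯4 is not a chord tone.
It is approached by leap down from D♯5 and left by step up to B4.
Leap in, step out — an appoggiatura.
The harmony at that moment is D♯ minor triad (D♯, F♯, A♯); E♯4 is not a chord tone.
It is approached by step up from D♯4 and left by step up to F♯4.
Step in, step out in the same direction — a passing tone.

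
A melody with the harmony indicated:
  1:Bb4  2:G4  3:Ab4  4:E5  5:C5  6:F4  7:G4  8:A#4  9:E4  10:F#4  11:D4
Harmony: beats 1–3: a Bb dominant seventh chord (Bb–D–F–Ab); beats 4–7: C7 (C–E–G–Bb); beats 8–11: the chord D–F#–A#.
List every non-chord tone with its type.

The harmony at that moment is Bb dominant seventh chord (Bb, D, F, Ab); G4 is not a chord tone.
It is approached by leap down from Bb4 and left by step up to Ab4.
Leap in, step out — an appoggiatura.
The harmony at that moment is C dominant seventh chord (C, E, G, Bb); F4 is not a chord tone.
It is approached by leap down from C5 and left by step up to G4.
Leap in, step out — an appoggiatura.
The harmony at that moment is D augmented triad (D, F#, A#); E4 is not a chord tone.
It is approached by leap down from A#4 and left by step up to F#4.
Leap in, step out — an appoggiatura.

G4 (beat 2) — appoggiatura; F4 (beat 6) — appoggiatura; E4 (beat 9) — appoggiatura.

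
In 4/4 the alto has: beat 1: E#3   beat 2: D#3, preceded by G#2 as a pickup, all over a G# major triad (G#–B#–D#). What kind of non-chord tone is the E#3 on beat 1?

Appoggiatura.

The harmony at that moment is G# major triad (G#, B#, D#); E#3 is not a chord tone.
It is approached by leap up from G#2 and left by step down to D#3.
Leap in, step out, metrically accented — an appoggiatura.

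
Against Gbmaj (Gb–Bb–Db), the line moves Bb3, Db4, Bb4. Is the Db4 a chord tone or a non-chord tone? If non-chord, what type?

Gb major triad contains Gb, Bb, Db; Db is the fifth, so it is a chord tone.

Chord tone (the fifth of Gb major triad).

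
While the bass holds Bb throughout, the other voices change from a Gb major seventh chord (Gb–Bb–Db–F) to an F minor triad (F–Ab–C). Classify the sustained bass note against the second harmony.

The harmony at that moment is F minor triad (F, Ab, C); Bb is not a chord tone.
It is held over (the same pitch as the preceding Bb) and then sustained as the same pitch into the next harmony.
Sustained through a change of harmony — a pedal tone.

Pedal tone (pedal point).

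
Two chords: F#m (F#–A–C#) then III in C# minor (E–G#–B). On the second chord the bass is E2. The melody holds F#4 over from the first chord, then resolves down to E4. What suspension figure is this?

9–8 suspension.

At the second chord the bass is E2. The suspended F#4 lies a ninth above the bass; after resolving down by step to E4, the interval above the bass becomes an octave.
Suspension figures are named by those two intervals: 9–8.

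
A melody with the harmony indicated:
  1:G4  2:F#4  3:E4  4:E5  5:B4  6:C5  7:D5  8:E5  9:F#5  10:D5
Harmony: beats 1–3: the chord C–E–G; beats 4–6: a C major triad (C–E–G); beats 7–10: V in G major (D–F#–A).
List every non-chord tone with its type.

The harmony at that moment is C major triad (C, E, G); F#4 is not a chord tone.
It is approached by step down from G4 and left by step down to E4.
Step in, step out in the same direction — a passing tone.
The harmony at that moment is C major triad (C, E, G); B4 is not a chord tone.
It is approached by leap down from E5 and left by step up to C5.
Leap in, step out — an appoggiatura.
The harmony at that moment is D major triad (D, F#, A); E5 is not a chord tone.
It is approached by step up from D5 and left by step up to F#5.
Step in, step out in the same direction — a passing tone.

F#4 (beat 2) — passing tone; B4 (beat 5) — appoggiatura; E5 (beat 8) — passing tone.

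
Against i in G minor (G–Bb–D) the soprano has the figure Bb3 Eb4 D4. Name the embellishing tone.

Eb4 is an appoggiatura.

The harmony at that moment is G minor triad (G, Bb, D); Eb4 is not a chord tone.
It is approached by leap up from Bb3 and left by step down to D4.
Leap in, step out — an appoggiatura.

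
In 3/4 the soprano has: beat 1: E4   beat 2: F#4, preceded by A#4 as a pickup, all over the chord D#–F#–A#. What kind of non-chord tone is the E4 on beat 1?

The harmony at that moment is D# minor triad (D#, F#, A#); E4 is not a chord tone.
It is approached by leap down from A#4 and left by step up to F#4.
Leap in, step out, metrically accented — an appoggiatura.

Appoggiatura.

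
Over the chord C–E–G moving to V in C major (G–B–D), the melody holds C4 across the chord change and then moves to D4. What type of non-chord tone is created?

The harmony at that moment is G major triad (G, B, D); C4 is not a chord tone.
It is held over (the same pitch as the preceding C4) and left by step up to D4.
Held over from the previous chord and resolving up by step — a retardation.

C4 is a retardation.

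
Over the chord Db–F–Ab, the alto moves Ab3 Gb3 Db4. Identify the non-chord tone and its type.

Gb3 is an escape tone.

The harmony at that moment is Db major triad (Db, F, Ab); Gb3 is not a chord tone.
It is approached by step down from Ab3 and left by leap up to Db4.
Step in, leap out — an escape tone.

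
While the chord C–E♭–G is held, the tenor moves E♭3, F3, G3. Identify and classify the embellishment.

The harmony at that moment is C minor triad (C, E♭, G); F3 is not a chord tone.
It is approached by step up from E♭3 and left by step up to G3.
Step in, step out in the same direction — a passing tone.

F3 is a passing tone.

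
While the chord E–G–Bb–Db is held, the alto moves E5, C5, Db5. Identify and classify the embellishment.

The harmony at that moment is E diminished seventh chord (E, G, Bb, Db); C5 is not a chord tone.
It is approached by leap down from E5 and left by step up to Db5.
Leap in, step out — an appoggiatura.

C5 is an appoggiatura.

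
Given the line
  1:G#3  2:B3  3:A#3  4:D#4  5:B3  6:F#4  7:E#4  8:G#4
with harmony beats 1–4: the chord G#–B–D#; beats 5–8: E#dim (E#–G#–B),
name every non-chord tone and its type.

The harmony at that moment is G# minor triad (G#, B, D#); A#3 is not a chord tone.
It is approached by step down from B3 and left by leap up to D#4.
Step in, leap out — an escape tone.
The harmony at that moment is E# diminished triad (E#, G#, B); F#4 is not a chord tone.
It is approached by leap up from B3 and left by step down to E#4.
Leap in, step out — an appoggiatura.

A#3 (beat 3) — escape tone; F#4 (beat 6) — appoggiatura.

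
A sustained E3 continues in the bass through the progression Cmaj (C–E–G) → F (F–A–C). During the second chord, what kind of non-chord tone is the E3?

The harmony at that moment is F major triad (F, A, C); E3 is not a chord tone.
It is held over (the same pitch as the preceding E3) and then sustained as the same pitch into the next harmony.
Sustained through a change of harmony — a pedal tone.

Pedal tone (pedal point).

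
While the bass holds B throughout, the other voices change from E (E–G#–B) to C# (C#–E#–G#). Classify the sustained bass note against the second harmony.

Pedal tone (pedal point).

The harmony at that moment is C# major triad (C#, E#, G#); B is not a chord tone.
It is held over (the same pitch as the preceding B) and then sustained as the same pitch into the next harmony.
Sustained through a change of harmony — a pedal tone.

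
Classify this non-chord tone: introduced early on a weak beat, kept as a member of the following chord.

Anticipation.

Approach: ahead of the chord change (typically by step), so it is dissonant against the current harmony. Departure: none — the same pitch is restated or held and is a chord tone of the new harmony.
Dissonant first, consonant once the harmony catches up: the note simply arrives early — an anticipation. (The reverse timing, consonant first and dissonant after the change, would be a suspension or retardation.)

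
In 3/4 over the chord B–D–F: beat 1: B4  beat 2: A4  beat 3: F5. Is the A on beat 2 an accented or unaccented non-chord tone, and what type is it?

The harmony at that moment is B diminished triad (B, D, F); A4 is not a chord tone.
It is approached by step down from B4 and left by leap up to F5.
Step in, leap out — an escape tone.
It falls on a weak beat, so it is unaccented.

Unaccented escape tone.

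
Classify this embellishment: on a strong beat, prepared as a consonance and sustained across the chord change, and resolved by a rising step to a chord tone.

Retardation.

Approach: by preparation — the pitch is first a chord tone, then held (tied or repeated) while the harmony changes under it. Departure: up by step. Metric position: strong.
A prepared dissonance that resolves upward by step — a retardation. (The same figure resolving downward would be a suspension.)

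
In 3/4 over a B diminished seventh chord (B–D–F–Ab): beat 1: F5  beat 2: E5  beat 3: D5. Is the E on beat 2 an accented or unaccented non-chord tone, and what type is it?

The harmony at that moment is B diminished seventh chord (B, D, F, Ab); E5 is not a chord tone.
It is approached by step down from F5 and left by step down to D5.
Step in, step out in the same direction — a passing tone.
It falls on a weak beat, so it is unaccented.

Unaccented passing tone.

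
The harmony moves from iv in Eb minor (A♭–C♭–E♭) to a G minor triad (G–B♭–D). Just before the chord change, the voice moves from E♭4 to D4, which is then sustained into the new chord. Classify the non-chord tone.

D4 is an anticipation.

The harmony at that moment is A♭ minor triad (A♭, C♭, E♭); D4 is not a chord tone.
It is approached by step down from E♭4 and then sustained as the same pitch into the next harmony.
Arriving early and becoming a chord tone when the harmony changes — an anticipation.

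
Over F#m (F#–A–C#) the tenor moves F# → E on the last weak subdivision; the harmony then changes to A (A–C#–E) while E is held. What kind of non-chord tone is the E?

The harmony at that moment is F# minor triad (F#, A, C#); E is not a chord tone.
It is approached by step down from F# and then sustained as the same pitch into the next harmony.
Arriving early and becoming a chord tone when the harmony changes — an anticipation.

E is an anticipation.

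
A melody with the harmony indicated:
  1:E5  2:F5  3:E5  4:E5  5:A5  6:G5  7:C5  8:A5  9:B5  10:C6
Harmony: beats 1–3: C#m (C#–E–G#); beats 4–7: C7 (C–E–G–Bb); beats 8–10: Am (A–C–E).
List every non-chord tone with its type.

The harmony at that moment is C# minor triad (C#, E, G#); F5 is not a chord tone.
It is approached by step up from E5 and left by step down to E5.
Step away and step back to the same note — a neighbor tone (upper neighbor).
The harmony at that moment is C dominant seventh chord (C, E, G, Bb); A5 is not a chord tone.
It is approached by leap up from E5 and left by step down to G5.
Leap in, step out — an appoggiatura.
The harmony at that moment is A minor triad (A, C, E); B5 is not a chord tone.
It is approached by step up from A5 and left by step up to C6.
Step in, step out in the same direction — a passing tone.

F5 (beat 2) — neighbor tone; A5 (beat 5) — appoggiatura; B5 (beat 9) — passing tone.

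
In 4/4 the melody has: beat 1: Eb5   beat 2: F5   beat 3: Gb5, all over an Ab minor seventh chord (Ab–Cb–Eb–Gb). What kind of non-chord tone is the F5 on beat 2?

The harmony at that moment is Ab minor seventh chord (Ab, Cb, Eb, Gb); F5 is not a chord tone.
It is approached by step up from Eb5 and left by step up to Gb5.
Step in, step out in the same direction — a passing tone.

Passing tone.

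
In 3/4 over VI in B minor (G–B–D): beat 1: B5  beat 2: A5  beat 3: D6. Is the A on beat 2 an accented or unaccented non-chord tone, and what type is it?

The harmony at that moment is G major triad (G, B, D); A5 is not a chord tone.
It is approached by step down from B5 and left by leap up to D6.
Step in, leap out — an escape tone.
It falls on a weak beat, so it is unaccented.

Unaccented escape tone.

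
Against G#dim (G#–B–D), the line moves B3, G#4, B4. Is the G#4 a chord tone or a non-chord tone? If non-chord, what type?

G# diminished triad contains G#, B, D; G# is the root, so it is a chord tone.

Chord tone (the root of G# diminished triad).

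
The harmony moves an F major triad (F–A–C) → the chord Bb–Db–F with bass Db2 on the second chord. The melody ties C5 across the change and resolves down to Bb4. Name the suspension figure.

At the second chord the bass is Db2. The suspended C5 lies a seventh above the bass; after resolving down by step to Bb4, the interval above the bass becomes a sixth.
Suspension figures are named by those two intervals: 7–6.

7–6 suspension.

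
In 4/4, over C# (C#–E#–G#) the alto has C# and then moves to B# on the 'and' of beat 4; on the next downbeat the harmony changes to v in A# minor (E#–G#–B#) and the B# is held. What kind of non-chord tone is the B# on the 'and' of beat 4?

The harmony at that moment is C# major triad (C#, E#, G#); B# is not a chord tone.
It is approached by step down from C# and then sustained as the same pitch into the next harmony.
Arriving early and becoming a chord tone when the harmony changes — an anticipation.

Anticipation.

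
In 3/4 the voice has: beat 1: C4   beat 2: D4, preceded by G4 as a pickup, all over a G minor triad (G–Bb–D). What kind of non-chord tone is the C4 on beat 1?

The harmony at that moment is G minor triad (G, Bb, D); C4 is not a chord tone.
It is approached by leap down from G4 and left by step up to D4.
Leap in, step out, metrically accented — an appoggiatura.

Appoggiatura.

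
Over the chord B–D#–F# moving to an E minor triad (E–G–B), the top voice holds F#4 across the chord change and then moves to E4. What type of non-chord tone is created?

The harmony at that moment is E minor triad (E, G, B); F#4 is not a chord tone.
It is held over (the same pitch as the preceding F#4) and left by step down to E4.
Held over from the previous chord and resolving down by step — a suspension.

F#4 is a suspension.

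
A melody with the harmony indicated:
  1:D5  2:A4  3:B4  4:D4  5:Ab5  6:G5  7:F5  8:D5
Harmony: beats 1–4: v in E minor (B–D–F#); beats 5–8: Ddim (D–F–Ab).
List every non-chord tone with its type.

The harmony at that moment is B minor triad (B, D, F#); A4 is not a chord tone.
It is approached by leap down from D5 and left by step up to B4.
Leap in, step out — an appoggiatura.
The harmony at that moment is D diminished triad (D, F, Ab); G5 is not a chord tone.
It is approached by step down from Ab5 and left by step down to F5.
Step in, step out in the same direction — a passing tone.

A4 (beat 2) — appoggiatura; G5 (beat 6) — passing tone.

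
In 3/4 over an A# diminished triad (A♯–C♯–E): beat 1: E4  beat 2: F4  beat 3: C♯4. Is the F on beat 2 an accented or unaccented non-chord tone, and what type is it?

Unaccented escape tone.

The harmony at that moment is A♯ diminished triad (A♯, C♯, E); F4 is not a chord tone.
It is approached by step up from E4 and left by leap down to C♯4.
Step in, leap out — an escape tone.
It falls on a weak beat, so it is unaccented.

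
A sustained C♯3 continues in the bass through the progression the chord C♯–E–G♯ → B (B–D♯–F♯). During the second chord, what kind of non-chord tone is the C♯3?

Pedal tone (pedal point).

The harmony at that moment is B major triad (B, D♯, F♯); C♯3 is not a chord tone.
It is held over (the same pitch as the preceding C♯3) and then sustained as the same pitch into the next harmony.
Sustained through a change of harmony — a pedal tone.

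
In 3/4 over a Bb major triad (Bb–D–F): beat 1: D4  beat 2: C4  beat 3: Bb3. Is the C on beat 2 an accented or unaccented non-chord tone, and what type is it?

Unaccented passing tone.

The harmony at that moment is Bb major triad (Bb, D, F); C4 is not a chord tone.
It is approached by step down from D4 and left by step down to Bb3.
Step in, step out in the same direction — a passing tone.
It falls on a weak beat, so it is unaccented.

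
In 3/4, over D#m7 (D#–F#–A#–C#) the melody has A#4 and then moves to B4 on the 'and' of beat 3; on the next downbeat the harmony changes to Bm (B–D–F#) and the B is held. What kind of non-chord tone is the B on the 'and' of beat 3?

The harmony at that moment is D# minor seventh chord (D#, F#, A#, C#); B4 is not a chord tone.
It is approached by step up from A#4 and then sustained as the same pitch into the next harmony.
Arriving early and becoming a chord tone when the harmony changes — an anticipation.

Anticipation.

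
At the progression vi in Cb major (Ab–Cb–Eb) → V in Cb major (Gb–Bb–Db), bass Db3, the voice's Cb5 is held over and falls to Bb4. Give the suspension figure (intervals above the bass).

7–6 suspension.

At the second chord the bass is Db3. The suspended Cb5 lies a seventh above the bass; after resolving down by step to Bb4, the interval above the bass becomes a sixth.
Suspension figures are named by those two intervals: 7–6.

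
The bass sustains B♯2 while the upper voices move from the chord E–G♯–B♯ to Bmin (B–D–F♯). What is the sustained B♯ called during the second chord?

The harmony at that moment is B minor triad (B, D, F♯); B♯2 is not a chord tone.
It is held over (the same pitch as the preceding B♯2) and then sustained as the same pitch into the next harmony.
Sustained through a change of harmony — a pedal tone.

Pedal tone (pedal point).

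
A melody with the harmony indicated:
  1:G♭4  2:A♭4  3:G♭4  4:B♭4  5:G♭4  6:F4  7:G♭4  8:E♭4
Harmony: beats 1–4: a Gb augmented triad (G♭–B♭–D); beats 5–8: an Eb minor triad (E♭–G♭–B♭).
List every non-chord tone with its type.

The harmony at that moment is G♭ augmented triad (G♭, B♭, D); A♭4 is not a chord tone.
It is approached by step up from G♭4 and left by step down to G♭4.
Step away and step back to the same note — a neighbor tone (upper neighbor).
The harmony at that moment is E♭ minor triad (E♭, G♭, B♭); F4 is not a chord tone.
It is approached by step down from G♭4 and left by step up to G♭4.
Step away and step back to the same note — a neighbor tone (lower neighbor).

A♭4 (beat 2) — neighbor tone; F4 (beat 6) — neighbor tone.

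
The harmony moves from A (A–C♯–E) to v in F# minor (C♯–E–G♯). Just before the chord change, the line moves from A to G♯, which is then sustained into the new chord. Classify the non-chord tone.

G♯ is an anticipation.

The harmony at that moment is A major triad (A, C♯, E); G♯ is not a chord tone.
It is approached by step down from A and then sustained as the same pitch into the next harmony.
Arriving early and becoming a chord tone when the harmony changes — an anticipation.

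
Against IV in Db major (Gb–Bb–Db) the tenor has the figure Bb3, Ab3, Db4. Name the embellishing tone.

Ab3 is an escape tone.

The harmony at that moment is Gb major triad (Gb, Bb, Db); Ab3 is not a chord tone.
It is approached by step down from Bb3 and left by leap up to Db4.
Step in, leap out — an escape tone.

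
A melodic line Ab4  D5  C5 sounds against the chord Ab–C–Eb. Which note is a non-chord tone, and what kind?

The harmony at that moment is Ab major triad (Ab, C, Eb); D5 is not a chord tone.
It is approached by leap up from Ab4 and left by step down to C5.
Leap in, step out — an appoggiatura.

D5 is an appoggiatura.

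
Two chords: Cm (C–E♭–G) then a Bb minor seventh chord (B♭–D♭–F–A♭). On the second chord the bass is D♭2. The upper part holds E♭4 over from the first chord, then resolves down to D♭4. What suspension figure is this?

9–8 suspension.

At the second chord the bass is D♭2. The suspended E♭4 lies a ninth above the bass; after resolving down by step to D♭4, the interval above the bass becomes an octave.
Suspension figures are named by those two intervals: 9–8.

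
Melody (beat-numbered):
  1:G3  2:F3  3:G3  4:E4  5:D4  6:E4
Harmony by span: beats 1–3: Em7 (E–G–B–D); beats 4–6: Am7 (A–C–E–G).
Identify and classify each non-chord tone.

The harmony at that moment is E minor seventh chord (E, G, B, D); F3 is not a chord tone.
It is approached by step down from G3 and left by step up to G3.
Step away and step back to the same note — a neighbor tone (lower neighbor).
The harmony at that moment is A minor seventh chord (A, C, E, G); D4 is not a chord tone.
It is approached by step down from E4 and left by step up to E4.
Step away and step back to the same note — a neighbor tone (lower neighbor).

F3 (beat 2) — neighbor tone; D4 (beat 5) — neighbor tone.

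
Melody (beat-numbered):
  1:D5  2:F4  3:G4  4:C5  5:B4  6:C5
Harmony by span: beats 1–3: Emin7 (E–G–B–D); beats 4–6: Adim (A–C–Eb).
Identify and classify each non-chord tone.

F4 (beat 2) — appoggiatura; B4 (beat 5) — neighbor tone.

The harmony at that moment is E minor seventh chord (E, G, B, D); F4 is not a chord tone.
It is approached by leap down from D5 and left by step up to G4.
Leap in, step out — an appoggiatura.
The harmony at that moment is A diminished triad (A, C, Eb); B4 is not a chord tone.
It is approached by step down from C5 and left by step up to C5.
Step away and step back to the same note — a neighbor tone (lower neighbor).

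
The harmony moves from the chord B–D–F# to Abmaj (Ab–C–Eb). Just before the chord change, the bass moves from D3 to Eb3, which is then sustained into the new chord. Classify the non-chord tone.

Eb3 is an anticipation.

The harmony at that moment is B minor triad (B, D, F#); Eb3 is not a chord tone.
It is approached by step up from D3 and then sustained as the same pitch into the next harmony.
Arriving early and becoming a chord tone when the harmony changes — an anticipation.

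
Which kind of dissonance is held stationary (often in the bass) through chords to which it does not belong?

Approach: none. Departure: none — a single pitch is sustained while the chords change around it, passing through harmonies that do not contain it.
No melodic motion at all; the dissonance is created entirely by the moving harmonies against the stationary note — a pedal tone (pedal point).

Pedal tone.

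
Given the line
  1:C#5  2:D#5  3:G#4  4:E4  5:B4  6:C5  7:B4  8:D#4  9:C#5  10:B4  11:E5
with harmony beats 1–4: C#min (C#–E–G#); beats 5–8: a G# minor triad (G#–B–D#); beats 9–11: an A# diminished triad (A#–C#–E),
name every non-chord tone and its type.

D#5 (beat 2) — escape tone; C5 (beat 6) — neighbor tone; B4 (beat 10) — escape tone.

The harmony at that moment is C# minor triad (C#, E, G#); D#5 is not a chord tone.
It is approached by step up from C#5 and left by leap down to G#4.
Step in, leap out — an escape tone.
The harmony at that moment is G# minor triad (G#, B, D#); C5 is not a chord tone.
It is approached by step up from B4 and left by step down to B4.
Step away and step back to the same note — a neighbor tone (upper neighbor).
The harmony at that moment is A# diminished triad (A#, C#, E); B4 is not a chord tone.
It is approached by step down from C#5 and left by leap up to E5.
Step in, leap out — an escape tone.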